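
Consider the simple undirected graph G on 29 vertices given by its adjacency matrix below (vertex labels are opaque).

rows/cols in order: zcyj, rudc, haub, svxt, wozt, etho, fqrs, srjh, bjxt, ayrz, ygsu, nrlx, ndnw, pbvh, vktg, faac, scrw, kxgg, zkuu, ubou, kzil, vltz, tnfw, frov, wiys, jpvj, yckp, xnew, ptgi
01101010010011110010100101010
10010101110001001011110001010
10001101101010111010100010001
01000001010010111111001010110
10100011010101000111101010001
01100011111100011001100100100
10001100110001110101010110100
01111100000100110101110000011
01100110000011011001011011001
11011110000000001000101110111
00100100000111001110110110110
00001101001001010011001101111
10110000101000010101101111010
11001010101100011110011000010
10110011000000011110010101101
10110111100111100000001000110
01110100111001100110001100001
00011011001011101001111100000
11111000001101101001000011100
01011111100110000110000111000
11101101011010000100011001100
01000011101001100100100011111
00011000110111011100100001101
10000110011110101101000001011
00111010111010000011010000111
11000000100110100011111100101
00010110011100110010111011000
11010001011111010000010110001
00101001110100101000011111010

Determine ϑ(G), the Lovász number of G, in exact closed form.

sqrt(29)

deg(faac) = 14; N(faac) = {zcyj, haub, svxt, etho, fqrs, srjh, bjxt, nrlx, ndnw, pbvh, vktg, tnfw, yckp, xnew}.
N(etho) = {rudc, haub, fqrs, srjh, bjxt, ayrz, ygsu, nrlx, faac, scrw, ubou, kzil, frov, yckp}, |N(etho)| = 14.
Vertex rudc has 14 neighbors: zcyj, svxt, etho, srjh, bjxt, ayrz, pbvh, scrw, zkuu, ubou, kzil, vltz, jpvj, xnew.
deg(wozt) = 14; N(wozt) = {zcyj, haub, fqrs, srjh, ayrz, nrlx, pbvh, kxgg, zkuu, ubou, kzil, tnfw, wiys, ptgi}.
Regular of degree 14 on 29 vertices: Paley(29): SR with (k,λ,μ)=(14,6,7).
The 3 distinct eigenvalues: [14.0, 2.193, -3.193].
−29·(-sqrt(29)/2 - 1/2) / ((14)−(-sqrt(29)/2 - 1/2)) = sqrt(29) = ϑ(G).
= 5.3852… (decimal).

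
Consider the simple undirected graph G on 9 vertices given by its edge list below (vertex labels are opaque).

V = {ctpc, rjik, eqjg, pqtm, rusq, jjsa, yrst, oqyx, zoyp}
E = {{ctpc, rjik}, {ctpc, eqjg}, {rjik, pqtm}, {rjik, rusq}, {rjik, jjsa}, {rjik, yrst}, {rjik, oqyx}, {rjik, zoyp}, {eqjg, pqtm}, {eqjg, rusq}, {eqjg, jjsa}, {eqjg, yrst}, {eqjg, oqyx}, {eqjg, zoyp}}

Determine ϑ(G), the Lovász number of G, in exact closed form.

deg(oqyx) = 2; N(oqyx) = {rjik, eqjg}.
Vertex ctpc has 2 neighbors: rjik, eqjg.
N(jjsa) = {rjik, eqjg}, |N(jjsa)| = 2.
deg(pqtm) = 2; N(pqtm) = {rjik, eqjg}.
G = K_{7,2}: α = 7 = χ(Ḡ), so ϑ = 7.
≈ 7.000000000 (to 9 d.p.).
Sandwich: α(G)=7 ≤ ϑ(G)=7 ≤ χ(Ḡ)=7 (collapsed).

7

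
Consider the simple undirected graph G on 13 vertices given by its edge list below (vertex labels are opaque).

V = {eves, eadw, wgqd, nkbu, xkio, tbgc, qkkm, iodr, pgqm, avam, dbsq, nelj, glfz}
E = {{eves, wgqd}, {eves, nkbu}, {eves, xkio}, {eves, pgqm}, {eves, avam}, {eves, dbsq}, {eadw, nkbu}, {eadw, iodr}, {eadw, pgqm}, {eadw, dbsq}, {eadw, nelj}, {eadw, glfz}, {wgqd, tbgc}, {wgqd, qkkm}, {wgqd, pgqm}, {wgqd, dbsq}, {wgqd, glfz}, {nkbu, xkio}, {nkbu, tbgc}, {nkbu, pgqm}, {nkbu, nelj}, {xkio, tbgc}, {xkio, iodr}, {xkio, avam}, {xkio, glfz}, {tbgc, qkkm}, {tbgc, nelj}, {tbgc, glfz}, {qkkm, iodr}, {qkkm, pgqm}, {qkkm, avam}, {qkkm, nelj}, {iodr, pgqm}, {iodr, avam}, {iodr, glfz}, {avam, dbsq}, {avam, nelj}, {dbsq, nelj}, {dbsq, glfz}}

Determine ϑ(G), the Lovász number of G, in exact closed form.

sqrt(13)

Vertex avam has 6 neighbors: eves, xkio, qkkm, iodr, dbsq, nelj.
N(qkkm) = {wgqd, tbgc, iodr, pgqm, avam, nelj}, |N(qkkm)| = 6.
Vertex glfz has 6 neighbors: eadw, wgqd, xkio, tbgc, iodr, dbsq.
N(nelj) = {eadw, nkbu, tbgc, qkkm, avam, dbsq}, |N(nelj)| = 6.
deg(v) = 6 for all v (|V|=13); SR(13,6,2,3) — a Paley graph.
The 3 distinct eigenvalues: [6.0, 1.3028, -2.3028].
λ_max=6, λ_min=-sqrt(13)/2 - 1/2; ϑ = −13·λ_min/(λ_max−λ_min) = sqrt(13).
ϑ(G) ≈ 3.6056.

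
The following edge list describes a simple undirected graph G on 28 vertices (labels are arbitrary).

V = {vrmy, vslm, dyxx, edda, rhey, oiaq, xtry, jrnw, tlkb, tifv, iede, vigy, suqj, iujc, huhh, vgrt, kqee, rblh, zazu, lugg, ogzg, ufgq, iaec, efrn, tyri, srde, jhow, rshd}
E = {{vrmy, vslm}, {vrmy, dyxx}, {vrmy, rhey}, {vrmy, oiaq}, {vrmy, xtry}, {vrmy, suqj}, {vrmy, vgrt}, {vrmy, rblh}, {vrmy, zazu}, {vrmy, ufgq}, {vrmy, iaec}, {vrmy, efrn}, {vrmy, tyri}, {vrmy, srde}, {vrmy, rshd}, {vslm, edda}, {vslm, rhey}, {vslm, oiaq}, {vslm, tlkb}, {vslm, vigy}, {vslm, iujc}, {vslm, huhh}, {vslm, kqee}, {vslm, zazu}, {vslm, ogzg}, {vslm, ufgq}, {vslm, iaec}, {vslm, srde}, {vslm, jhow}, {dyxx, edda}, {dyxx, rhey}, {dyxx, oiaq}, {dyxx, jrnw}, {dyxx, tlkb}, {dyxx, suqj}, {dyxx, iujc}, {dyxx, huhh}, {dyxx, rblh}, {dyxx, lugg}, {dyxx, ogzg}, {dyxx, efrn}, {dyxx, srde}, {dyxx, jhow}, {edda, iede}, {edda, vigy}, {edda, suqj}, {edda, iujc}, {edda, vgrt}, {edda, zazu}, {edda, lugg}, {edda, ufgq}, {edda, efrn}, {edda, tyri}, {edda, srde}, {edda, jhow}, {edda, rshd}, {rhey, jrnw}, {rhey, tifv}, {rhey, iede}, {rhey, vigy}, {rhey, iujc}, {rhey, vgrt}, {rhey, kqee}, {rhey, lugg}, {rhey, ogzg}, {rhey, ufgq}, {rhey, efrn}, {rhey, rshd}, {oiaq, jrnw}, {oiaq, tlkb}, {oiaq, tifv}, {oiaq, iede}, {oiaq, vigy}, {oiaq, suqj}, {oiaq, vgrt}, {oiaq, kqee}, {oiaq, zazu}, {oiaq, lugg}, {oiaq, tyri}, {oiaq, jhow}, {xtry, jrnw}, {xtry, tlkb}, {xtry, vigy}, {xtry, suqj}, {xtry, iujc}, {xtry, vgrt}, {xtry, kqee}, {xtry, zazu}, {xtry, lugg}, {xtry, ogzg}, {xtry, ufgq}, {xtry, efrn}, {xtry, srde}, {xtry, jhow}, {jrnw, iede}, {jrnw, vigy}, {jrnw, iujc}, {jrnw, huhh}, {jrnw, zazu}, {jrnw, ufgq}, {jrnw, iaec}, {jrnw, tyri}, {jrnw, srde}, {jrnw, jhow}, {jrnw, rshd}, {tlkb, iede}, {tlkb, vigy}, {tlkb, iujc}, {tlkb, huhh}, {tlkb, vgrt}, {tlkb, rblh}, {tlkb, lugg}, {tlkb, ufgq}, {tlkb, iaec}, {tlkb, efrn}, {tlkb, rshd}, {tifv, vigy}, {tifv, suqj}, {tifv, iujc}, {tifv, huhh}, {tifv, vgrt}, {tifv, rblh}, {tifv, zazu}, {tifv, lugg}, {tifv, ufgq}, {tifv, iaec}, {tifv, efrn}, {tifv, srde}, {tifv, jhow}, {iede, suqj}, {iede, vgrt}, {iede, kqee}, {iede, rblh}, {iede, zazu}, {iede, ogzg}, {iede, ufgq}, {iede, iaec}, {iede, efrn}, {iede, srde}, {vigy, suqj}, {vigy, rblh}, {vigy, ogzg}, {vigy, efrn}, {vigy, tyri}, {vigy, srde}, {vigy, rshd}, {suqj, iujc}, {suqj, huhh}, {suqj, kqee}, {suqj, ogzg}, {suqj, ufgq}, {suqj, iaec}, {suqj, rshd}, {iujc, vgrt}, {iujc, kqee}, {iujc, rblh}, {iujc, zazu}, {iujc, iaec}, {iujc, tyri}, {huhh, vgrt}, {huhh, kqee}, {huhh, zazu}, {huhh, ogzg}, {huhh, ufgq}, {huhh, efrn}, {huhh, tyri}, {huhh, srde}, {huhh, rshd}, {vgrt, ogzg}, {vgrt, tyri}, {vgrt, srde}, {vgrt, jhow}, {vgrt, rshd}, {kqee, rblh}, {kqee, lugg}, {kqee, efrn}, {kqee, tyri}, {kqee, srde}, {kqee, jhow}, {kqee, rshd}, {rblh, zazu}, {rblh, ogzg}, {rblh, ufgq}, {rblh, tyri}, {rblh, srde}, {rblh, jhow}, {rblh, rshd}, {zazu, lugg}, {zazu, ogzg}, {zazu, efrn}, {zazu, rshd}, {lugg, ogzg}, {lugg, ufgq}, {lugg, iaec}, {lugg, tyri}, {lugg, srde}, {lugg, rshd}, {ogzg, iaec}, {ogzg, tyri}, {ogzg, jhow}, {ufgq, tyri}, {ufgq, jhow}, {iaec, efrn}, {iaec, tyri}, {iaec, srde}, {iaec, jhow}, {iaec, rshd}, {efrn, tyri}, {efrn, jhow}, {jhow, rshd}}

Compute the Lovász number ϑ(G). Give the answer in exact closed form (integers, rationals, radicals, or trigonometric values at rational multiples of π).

deg(ufgq) = 15; N(ufgq) = {vrmy, vslm, edda, rhey, xtry, jrnw, tlkb, tifv, iede, suqj, huhh, rblh, lugg, tyri, jhow}.
deg(xtry) = 15; N(xtry) = {vrmy, jrnw, tlkb, vigy, suqj, iujc, vgrt, kqee, zazu, lugg, ogzg, ufgq, efrn, srde, jhow}.
N(vgrt) = {vrmy, edda, rhey, oiaq, xtry, tlkb, tifv, iede, iujc, huhh, ogzg, tyri, srde, jhow, rshd}, |N(vgrt)| = 15.
deg(rblh) = 15; N(rblh) = {vrmy, dyxx, tlkb, tifv, iede, vigy, iujc, kqee, zazu, ogzg, ufgq, tyri, srde, jhow, rshd}.
G on 28 vertices is 15-regular; this is K(8,2), the Kneser graph.
The 3 distinct eigenvalues: [15.0, 1.0, -5.0].
With N=28: ϑ(G) = 28·(-1*(-5))/(15−(-5)) = 7.
= 7.0000… (decimal).

7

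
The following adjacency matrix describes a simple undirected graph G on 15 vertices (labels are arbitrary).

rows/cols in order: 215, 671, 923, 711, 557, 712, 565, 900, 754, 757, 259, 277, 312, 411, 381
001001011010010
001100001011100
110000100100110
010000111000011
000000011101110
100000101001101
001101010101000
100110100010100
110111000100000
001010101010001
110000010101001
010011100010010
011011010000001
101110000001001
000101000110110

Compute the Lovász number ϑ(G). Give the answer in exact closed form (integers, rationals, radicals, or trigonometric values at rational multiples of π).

deg(565) = 6; N(565) = {923, 711, 712, 900, 757, 277}.
deg(277) = 6; N(277) = {671, 557, 712, 565, 259, 411}.
N(557) = {900, 754, 757, 277, 312, 411}, |N(557)| = 6.
Vertex 381 has 6 neighbors: 711, 712, 757, 259, 312, 411.
deg(v) = 6 for all v (|V|=15); this is K(6,2), the Kneser graph.
Distinct eigenvalues (to 3 d.p.): [6.0, 1.0, -3.0].
−15·(-3) / ((6)−(-3)) = 5 = ϑ(G).
Numerically 5.0000000.

5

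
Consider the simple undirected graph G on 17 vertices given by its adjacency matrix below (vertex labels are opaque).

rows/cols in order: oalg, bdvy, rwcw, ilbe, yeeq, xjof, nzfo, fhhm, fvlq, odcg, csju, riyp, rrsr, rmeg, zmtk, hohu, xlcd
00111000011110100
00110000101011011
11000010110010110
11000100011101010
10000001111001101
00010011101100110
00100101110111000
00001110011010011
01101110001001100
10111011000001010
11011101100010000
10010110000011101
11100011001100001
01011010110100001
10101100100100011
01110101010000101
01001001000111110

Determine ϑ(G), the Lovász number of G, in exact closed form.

sqrt(17)

Vertex oalg has 8 neighbors: rwcw, ilbe, yeeq, odcg, csju, riyp, rrsr, zmtk.
N(fhhm) = {yeeq, xjof, nzfo, odcg, csju, rrsr, hohu, xlcd}, |N(fhhm)| = 8.
N(zmtk) = {oalg, rwcw, yeeq, xjof, fvlq, riyp, hohu, xlcd}, |N(zmtk)| = 8.
deg(nzfo) = 8; N(nzfo) = {rwcw, xjof, fhhm, fvlq, odcg, riyp, rrsr, rmeg}.
deg(v) = 8 for all v (|V|=17); strongly regular (17,8,3,4).
The 3 distinct eigenvalues: [8.0, 1.5616, -2.5616].
Lovász: ϑ = −17(-sqrt(17)/2 - 1/2)/(8+-(-sqrt(17)/2 - 1/2)) = sqrt(17).
Numerically 4.1231056.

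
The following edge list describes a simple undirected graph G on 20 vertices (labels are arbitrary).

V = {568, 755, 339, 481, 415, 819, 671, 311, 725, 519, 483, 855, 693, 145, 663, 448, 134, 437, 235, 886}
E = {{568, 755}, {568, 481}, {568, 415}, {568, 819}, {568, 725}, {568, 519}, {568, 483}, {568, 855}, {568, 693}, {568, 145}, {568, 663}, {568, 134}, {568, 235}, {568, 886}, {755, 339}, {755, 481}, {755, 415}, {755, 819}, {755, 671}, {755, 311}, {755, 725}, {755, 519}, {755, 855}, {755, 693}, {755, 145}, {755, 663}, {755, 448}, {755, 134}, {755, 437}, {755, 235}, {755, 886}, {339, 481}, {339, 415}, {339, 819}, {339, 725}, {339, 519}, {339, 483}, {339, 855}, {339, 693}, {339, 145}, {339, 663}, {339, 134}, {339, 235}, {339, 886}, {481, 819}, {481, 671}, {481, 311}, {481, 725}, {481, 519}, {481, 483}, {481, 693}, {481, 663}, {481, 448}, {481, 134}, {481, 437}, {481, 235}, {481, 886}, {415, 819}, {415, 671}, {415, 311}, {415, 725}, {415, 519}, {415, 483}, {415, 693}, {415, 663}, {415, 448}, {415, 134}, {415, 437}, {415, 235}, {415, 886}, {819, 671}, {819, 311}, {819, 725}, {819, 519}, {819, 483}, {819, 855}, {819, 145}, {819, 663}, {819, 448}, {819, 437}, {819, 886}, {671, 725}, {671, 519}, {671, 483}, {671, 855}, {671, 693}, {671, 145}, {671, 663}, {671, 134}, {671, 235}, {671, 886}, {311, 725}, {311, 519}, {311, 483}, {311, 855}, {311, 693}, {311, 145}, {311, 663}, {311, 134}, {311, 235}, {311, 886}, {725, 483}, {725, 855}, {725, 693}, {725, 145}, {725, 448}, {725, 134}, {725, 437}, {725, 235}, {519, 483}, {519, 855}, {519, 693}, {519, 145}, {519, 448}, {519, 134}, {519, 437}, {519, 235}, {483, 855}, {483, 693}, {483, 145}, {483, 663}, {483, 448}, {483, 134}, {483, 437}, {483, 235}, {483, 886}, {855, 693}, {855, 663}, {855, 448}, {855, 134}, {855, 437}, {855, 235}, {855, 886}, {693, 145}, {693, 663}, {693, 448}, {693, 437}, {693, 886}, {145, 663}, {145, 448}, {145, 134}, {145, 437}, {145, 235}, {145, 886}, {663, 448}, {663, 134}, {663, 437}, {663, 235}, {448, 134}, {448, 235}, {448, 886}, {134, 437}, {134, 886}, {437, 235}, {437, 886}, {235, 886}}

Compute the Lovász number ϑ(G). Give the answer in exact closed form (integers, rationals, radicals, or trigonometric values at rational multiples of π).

Vertex 437 has 14 neighbors: 755, 481, 415, 819, 725, 519, 483, 855, 693, 145, 663, 134, 235, 886.
N(755) = {568, 339, 481, 415, 819, 671, 311, 725, 519, 855, 693, 145, 663, 448, 134, 437, 235, 886}, |N(755)| = 18.
deg(663) = 16; N(663) = {568, 755, 339, 481, 415, 819, 671, 311, 483, 855, 693, 145, 448, 134, 437, 235}.
deg(568) = 14; N(568) = {755, 481, 415, 819, 725, 519, 483, 855, 693, 145, 663, 134, 235, 886}.
G = K_{6,4,4,4,2}: α = 6 = χ(Ḡ), so ϑ = 6.
≈ 6.0000 (to 4 d.p.).
α=6, χ(Ḡ)=6; ϑ=6 lies between (collapsed).

6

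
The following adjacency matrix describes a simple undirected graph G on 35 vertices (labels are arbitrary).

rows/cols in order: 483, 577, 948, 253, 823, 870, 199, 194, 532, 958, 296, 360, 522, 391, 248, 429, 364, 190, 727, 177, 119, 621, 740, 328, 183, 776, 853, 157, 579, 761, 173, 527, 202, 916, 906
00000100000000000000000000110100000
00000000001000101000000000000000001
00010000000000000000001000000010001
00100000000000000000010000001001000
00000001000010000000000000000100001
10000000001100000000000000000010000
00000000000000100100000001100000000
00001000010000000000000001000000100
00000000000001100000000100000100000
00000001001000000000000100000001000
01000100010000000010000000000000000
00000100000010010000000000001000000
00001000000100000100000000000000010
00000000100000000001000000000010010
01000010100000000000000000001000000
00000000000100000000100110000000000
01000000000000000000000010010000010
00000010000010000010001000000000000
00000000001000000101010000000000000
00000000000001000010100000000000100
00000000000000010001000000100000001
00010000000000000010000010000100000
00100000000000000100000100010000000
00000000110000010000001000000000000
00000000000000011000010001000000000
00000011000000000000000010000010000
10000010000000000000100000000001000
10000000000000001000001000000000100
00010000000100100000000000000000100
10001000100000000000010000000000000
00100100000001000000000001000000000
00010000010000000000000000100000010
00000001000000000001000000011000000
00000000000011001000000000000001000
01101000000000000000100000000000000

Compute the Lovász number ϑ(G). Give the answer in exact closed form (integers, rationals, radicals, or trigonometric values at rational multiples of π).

15

Vertex 202 has 4 neighbors: 194, 177, 157, 579.
Vertex 870 has 4 neighbors: 483, 296, 360, 173.
deg(119) = 4; N(119) = {429, 177, 853, 906}.
Vertex 727 has 4 neighbors: 296, 190, 177, 621.
G on 35 vertices is 4-regular; this is K(7,3), the Kneser graph.
A has 4 distinct eigenvalues ≈ [4.0, 2.0, -1.0, -3.0].
λ_max=4, λ_min=-3; ϑ = −35·λ_min/(λ_max−λ_min) = 15.
= 15.0000000… (decimal).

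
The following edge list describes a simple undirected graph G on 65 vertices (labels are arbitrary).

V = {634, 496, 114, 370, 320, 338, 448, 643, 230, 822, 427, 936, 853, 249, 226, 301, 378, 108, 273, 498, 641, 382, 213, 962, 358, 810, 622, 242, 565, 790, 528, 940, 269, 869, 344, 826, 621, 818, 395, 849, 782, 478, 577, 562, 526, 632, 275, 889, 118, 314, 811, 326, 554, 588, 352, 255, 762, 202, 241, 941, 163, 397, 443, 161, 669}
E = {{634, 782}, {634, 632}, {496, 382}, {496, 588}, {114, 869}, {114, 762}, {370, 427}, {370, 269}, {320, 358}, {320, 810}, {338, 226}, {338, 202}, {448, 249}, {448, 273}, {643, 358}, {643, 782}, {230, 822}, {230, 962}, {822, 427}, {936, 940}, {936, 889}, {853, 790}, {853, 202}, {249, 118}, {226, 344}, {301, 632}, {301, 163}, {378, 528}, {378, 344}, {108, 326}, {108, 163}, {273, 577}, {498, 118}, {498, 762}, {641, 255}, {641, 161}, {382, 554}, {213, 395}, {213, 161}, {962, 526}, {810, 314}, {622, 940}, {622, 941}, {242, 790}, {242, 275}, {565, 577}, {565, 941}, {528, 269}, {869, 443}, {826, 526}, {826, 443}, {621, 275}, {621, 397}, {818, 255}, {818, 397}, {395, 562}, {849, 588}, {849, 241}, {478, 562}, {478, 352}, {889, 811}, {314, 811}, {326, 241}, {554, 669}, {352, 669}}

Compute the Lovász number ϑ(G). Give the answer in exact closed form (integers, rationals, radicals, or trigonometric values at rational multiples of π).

N(108) = {326, 163}, |N(108)| = 2.
N(249) = {448, 118}, |N(249)| = 2.
N(498) = {118, 762}, |N(498)| = 2.
N(941) = {622, 565}, |N(941)| = 2.
65-vertex 2-regular graph: a single 65-cycle (edge-transitive).
The 33 distinct eigenvalues: [2.0, 1.99066, 1.96274, 1.91649, 1.85235, 1.77091, 1.67294, 1.55935, 1.4312, 1.28968, 1.13613, 0.97197, 0.79873, 0.61803, 0.43157, 0.24107, 0.04833, -0.14487, -0.33671, -0.52541, -0.70921, -0.88638, -1.05528, -1.21433, -1.36203, -1.49702, -1.61803, -1.72394, -1.81375, -1.88662, -1.94188, -1.97901, -1.99766].
λ_max=2, λ_min=-2*cos(pi/65); ϑ = −65·λ_min/(λ_max−λ_min) = 65*cos(pi/65)/(cos(pi/65) + 1).
ϑ(G) ≈ 32.48101.
Sandwich: α(G)=32 ≤ ϑ(G)=65*cos(pi/65)/(cos(pi/65) + 1) ≤ χ(Ḡ)=33 (both strict).

65*cos(pi/65)/(cos(pi/65) + 1)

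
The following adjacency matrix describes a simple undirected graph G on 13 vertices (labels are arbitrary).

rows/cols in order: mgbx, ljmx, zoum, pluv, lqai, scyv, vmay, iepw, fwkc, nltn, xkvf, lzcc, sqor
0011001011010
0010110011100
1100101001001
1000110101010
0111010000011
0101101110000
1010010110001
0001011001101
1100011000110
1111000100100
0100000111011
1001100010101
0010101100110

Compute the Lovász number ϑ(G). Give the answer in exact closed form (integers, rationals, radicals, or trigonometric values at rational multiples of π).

sqrt(13)

Vertex lzcc has 6 neighbors: mgbx, pluv, lqai, fwkc, xkvf, sqor.
N(sqor) = {zoum, lqai, vmay, iepw, xkvf, lzcc}, |N(sqor)| = 6.
N(zoum) = {mgbx, ljmx, lqai, vmay, nltn, sqor}, |N(zoum)| = 6.
Vertex pluv has 6 neighbors: mgbx, lqai, scyv, iepw, nltn, lzcc.
Regular of degree 6 on 13 vertices: strongly regular (13,6,2,3).
A has 3 distinct eigenvalues ≈ [6.0, 1.3028, -2.3028].
With N=13: ϑ(G) = 13·(-(-sqrt(13)/2 - 1/2))/(6−(-sqrt(13)/2 - 1/2)) = sqrt(13).
≈ 3.60555128 (to 8 d.p.).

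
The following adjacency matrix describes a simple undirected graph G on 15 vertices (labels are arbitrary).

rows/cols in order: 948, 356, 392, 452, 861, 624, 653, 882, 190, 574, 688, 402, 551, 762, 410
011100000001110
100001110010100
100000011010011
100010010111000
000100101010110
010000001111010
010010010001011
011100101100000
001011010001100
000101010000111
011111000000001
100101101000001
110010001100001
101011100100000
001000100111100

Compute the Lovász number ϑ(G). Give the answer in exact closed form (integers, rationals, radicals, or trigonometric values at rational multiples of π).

5

deg(551) = 6; N(551) = {948, 356, 861, 190, 574, 410}.
deg(190) = 6; N(190) = {392, 861, 624, 882, 402, 551}.
deg(653) = 6; N(653) = {356, 861, 882, 402, 762, 410}.
deg(948) = 6; N(948) = {356, 392, 452, 402, 551, 762}.
15-vertex 6-regular graph: Kneser K(6,2) on C(6,2)=15 vertices.
spec(A) ≈ [6.0, 1.0, -3.0] (distinct, 5 d.p.).
With N=15: ϑ(G) = 15·(-1*(-3))/(6−(-3)) = 5.
ϑ(G) ≈ 5.0000000.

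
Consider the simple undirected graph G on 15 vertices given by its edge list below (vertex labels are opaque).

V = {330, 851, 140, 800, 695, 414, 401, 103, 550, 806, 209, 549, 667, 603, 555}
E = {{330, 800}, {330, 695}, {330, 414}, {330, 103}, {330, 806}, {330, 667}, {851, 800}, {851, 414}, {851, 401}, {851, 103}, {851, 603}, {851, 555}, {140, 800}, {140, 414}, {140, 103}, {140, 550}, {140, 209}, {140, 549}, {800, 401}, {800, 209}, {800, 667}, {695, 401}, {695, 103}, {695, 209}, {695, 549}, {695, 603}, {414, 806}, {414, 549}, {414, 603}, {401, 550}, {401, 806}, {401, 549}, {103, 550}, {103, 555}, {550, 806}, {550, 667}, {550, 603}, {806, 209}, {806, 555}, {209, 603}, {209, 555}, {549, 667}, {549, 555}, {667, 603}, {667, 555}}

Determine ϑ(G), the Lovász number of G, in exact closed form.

N(806) = {330, 414, 401, 550, 209, 555}, |N(806)| = 6.
Vertex 401 has 6 neighbors: 851, 800, 695, 550, 806, 549.
N(555) = {851, 103, 806, 209, 549, 667}, |N(555)| = 6.
N(667) = {330, 800, 550, 549, 603, 555}, |N(667)| = 6.
6-regular, N=15; this is K(6,2), the Kneser graph.
spec(A) ≈ [6.0, 1.0, -3.0] (distinct, 3 d.p.).
λ_max=6, λ_min=-3; ϑ = −15·λ_min/(λ_max−λ_min) = 5.
≈ 5.00000 (to 5 d.p.).

5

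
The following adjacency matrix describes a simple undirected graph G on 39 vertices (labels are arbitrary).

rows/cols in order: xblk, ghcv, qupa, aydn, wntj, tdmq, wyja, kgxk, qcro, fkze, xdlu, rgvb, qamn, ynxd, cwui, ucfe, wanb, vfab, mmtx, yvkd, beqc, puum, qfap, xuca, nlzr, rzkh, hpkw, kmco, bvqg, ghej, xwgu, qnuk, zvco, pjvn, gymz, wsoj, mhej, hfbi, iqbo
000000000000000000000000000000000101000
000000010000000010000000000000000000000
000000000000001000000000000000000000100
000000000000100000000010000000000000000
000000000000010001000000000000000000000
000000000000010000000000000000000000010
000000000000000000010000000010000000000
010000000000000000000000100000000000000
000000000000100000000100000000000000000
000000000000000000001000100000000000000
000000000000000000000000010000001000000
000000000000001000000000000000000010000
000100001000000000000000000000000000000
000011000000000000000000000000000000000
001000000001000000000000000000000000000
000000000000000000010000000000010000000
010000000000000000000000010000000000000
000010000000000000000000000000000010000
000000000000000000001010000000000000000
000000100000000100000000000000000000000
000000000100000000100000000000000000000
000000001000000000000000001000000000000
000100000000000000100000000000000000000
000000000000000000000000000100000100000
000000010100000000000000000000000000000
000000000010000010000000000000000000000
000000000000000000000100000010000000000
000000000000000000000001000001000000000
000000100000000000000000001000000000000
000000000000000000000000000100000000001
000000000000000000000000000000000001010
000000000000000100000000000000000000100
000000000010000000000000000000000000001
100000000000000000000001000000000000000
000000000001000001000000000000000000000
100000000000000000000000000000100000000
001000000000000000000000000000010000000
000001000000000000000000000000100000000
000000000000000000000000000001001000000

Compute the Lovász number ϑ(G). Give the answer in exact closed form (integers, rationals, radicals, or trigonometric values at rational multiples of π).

39*cos(pi/39)/(cos(pi/39) + 1)

Vertex vfab has 2 neighbors: wntj, gymz.
deg(qupa) = 2; N(qupa) = {cwui, mhej}.
deg(rgvb) = 2; N(rgvb) = {cwui, gymz}.
deg(zvco) = 2; N(zvco) = {xdlu, iqbo}.
Regular of degree 2 on 39 vertices: a single 39-cycle (edge-transitive).
The 20 distinct eigenvalues: [2.0, 1.974, 1.897, 1.771, 1.599, 1.385, 1.136, 0.857, 0.556, 0.241, -0.081, -0.4, -0.709, -1.0, -1.265, -1.497, -1.69, -1.84, -1.942, -1.994].
Lovász (edge-transitive): ϑ = −39·(-2*cos(pi/39))/((2)−(-2*cos(pi/39))) = 39*cos(pi/39)/(cos(pi/39) + 1).
ϑ(G) ≈ 19.468332410.
19 ≤ 39*cos(pi/39)/(cos(pi/39) + 1) ≤ 20: both strict.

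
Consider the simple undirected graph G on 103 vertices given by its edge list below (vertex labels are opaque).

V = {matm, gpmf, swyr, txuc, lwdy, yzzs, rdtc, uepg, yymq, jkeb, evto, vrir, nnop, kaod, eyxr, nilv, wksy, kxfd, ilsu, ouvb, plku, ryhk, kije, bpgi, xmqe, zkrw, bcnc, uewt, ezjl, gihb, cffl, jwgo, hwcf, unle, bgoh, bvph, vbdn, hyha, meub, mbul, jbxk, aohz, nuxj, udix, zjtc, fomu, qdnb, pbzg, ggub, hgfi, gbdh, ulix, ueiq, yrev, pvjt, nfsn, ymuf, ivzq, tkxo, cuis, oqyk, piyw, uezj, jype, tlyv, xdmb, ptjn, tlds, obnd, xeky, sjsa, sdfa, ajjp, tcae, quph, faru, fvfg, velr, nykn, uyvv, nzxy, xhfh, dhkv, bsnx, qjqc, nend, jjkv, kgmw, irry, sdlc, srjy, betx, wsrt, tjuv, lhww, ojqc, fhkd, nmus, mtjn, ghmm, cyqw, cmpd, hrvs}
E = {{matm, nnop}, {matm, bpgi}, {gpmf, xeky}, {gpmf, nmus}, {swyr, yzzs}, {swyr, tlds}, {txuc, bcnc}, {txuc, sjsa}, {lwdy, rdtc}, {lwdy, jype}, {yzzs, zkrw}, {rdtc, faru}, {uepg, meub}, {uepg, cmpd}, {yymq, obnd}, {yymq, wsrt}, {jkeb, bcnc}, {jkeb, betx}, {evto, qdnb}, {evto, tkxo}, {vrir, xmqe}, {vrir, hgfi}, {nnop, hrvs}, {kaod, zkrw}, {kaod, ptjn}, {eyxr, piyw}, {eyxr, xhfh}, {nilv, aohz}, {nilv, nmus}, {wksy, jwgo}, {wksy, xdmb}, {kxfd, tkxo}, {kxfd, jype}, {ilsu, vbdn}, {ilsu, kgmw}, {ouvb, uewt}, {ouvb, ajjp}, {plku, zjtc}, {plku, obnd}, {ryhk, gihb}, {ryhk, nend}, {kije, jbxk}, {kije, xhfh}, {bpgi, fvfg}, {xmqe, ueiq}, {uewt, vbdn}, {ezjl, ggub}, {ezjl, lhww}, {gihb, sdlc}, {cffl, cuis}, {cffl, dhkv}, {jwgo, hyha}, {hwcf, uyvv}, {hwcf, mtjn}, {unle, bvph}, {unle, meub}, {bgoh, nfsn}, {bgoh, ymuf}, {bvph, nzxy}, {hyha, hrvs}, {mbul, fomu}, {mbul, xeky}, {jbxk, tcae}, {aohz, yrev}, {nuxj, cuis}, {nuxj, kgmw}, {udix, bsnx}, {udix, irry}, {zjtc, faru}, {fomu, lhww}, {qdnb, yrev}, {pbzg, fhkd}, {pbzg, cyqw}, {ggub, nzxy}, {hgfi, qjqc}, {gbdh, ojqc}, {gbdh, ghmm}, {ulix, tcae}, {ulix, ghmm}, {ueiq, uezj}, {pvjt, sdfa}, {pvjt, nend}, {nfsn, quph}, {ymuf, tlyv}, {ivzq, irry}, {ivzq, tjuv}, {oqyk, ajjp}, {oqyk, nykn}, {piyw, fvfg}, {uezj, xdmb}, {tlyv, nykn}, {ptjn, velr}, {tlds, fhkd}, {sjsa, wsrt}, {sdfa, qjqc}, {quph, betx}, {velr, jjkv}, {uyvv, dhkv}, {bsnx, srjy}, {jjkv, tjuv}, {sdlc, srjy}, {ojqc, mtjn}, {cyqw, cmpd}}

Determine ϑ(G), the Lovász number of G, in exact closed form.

N(pvjt) = {sdfa, nend}, |N(pvjt)| = 2.
N(cuis) = {cffl, nuxj}, |N(cuis)| = 2.
Vertex plku has 2 neighbors: zjtc, obnd.
N(ymuf) = {bgoh, tlyv}, |N(ymuf)| = 2.
Every vertex has degree 2 (N=103); connected 2-regular on 103 ⇒ C_{103}.
A has 52 distinct eigenvalues ≈ [2.0, 1.996, 1.985, 1.967, 1.941, 1.908, 1.868, 1.82, 1.767, 1.706, 1.639, 1.566, 1.488, 1.403, 1.314, 1.22, 1.121, 1.018, 0.911, 0.8, 0.687, 0.571, 0.454, 0.334, 0.213, 0.091, -0.03, -0.152, -0.274, -0.394, -0.513, -0.63, -0.744, -0.856, -0.965, -1.07, -1.171, -1.267, -1.359, -1.446, -1.528, -1.604, -1.673, -1.737, -1.794, -1.845, -1.888, -1.925, -1.955, -1.977, -1.992, -1.999].
With N=103: ϑ(G) = 103·(-(-1)*2*cos(pi/103))/(2−(-2*cos(pi/103))) = 103*cos(pi/103)/(cos(pi/103) + 1).
≈ 51.488020467 (to 9 d.p.).
Sandwich: α(G)=51 ≤ ϑ(G)=103*cos(pi/103)/(cos(pi/103) + 1) ≤ χ(Ḡ)=52 (both strict).

103*cos(pi/103)/(cos(pi/103) + 1)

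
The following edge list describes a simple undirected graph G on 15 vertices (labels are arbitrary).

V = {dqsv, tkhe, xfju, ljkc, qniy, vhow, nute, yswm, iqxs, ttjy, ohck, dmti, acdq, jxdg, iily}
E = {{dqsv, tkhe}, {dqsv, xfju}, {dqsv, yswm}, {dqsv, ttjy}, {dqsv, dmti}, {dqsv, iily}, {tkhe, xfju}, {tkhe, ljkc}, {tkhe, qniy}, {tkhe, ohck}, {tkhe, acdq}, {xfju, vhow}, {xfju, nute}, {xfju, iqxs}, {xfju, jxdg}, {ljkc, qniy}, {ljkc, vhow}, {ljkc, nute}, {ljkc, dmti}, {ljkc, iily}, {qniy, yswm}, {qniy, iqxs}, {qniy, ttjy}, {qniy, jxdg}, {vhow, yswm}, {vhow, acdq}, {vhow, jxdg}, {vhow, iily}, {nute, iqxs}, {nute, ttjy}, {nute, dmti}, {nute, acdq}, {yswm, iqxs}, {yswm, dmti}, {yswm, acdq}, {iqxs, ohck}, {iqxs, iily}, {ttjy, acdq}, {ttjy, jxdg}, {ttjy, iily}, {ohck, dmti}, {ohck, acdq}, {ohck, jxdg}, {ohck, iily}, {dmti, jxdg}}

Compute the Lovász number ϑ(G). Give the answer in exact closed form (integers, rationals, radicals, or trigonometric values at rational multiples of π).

5

N(ljkc) = {tkhe, qniy, vhow, nute, dmti, iily}, |N(ljkc)| = 6.
Vertex ttjy has 6 neighbors: dqsv, qniy, nute, acdq, jxdg, iily.
Vertex iqxs has 6 neighbors: xfju, qniy, nute, yswm, ohck, iily.
deg(yswm) = 6; N(yswm) = {dqsv, qniy, vhow, iqxs, dmti, acdq}.
6-regular, N=15; Kneser K(6,2) on C(6,2)=15 vertices.
The 3 distinct eigenvalues: [6.0, 1.0, -3.0].
Lovász: ϑ = −15(-3)/(6+-1*(-3)) = 5.
Numerically 5.000000000.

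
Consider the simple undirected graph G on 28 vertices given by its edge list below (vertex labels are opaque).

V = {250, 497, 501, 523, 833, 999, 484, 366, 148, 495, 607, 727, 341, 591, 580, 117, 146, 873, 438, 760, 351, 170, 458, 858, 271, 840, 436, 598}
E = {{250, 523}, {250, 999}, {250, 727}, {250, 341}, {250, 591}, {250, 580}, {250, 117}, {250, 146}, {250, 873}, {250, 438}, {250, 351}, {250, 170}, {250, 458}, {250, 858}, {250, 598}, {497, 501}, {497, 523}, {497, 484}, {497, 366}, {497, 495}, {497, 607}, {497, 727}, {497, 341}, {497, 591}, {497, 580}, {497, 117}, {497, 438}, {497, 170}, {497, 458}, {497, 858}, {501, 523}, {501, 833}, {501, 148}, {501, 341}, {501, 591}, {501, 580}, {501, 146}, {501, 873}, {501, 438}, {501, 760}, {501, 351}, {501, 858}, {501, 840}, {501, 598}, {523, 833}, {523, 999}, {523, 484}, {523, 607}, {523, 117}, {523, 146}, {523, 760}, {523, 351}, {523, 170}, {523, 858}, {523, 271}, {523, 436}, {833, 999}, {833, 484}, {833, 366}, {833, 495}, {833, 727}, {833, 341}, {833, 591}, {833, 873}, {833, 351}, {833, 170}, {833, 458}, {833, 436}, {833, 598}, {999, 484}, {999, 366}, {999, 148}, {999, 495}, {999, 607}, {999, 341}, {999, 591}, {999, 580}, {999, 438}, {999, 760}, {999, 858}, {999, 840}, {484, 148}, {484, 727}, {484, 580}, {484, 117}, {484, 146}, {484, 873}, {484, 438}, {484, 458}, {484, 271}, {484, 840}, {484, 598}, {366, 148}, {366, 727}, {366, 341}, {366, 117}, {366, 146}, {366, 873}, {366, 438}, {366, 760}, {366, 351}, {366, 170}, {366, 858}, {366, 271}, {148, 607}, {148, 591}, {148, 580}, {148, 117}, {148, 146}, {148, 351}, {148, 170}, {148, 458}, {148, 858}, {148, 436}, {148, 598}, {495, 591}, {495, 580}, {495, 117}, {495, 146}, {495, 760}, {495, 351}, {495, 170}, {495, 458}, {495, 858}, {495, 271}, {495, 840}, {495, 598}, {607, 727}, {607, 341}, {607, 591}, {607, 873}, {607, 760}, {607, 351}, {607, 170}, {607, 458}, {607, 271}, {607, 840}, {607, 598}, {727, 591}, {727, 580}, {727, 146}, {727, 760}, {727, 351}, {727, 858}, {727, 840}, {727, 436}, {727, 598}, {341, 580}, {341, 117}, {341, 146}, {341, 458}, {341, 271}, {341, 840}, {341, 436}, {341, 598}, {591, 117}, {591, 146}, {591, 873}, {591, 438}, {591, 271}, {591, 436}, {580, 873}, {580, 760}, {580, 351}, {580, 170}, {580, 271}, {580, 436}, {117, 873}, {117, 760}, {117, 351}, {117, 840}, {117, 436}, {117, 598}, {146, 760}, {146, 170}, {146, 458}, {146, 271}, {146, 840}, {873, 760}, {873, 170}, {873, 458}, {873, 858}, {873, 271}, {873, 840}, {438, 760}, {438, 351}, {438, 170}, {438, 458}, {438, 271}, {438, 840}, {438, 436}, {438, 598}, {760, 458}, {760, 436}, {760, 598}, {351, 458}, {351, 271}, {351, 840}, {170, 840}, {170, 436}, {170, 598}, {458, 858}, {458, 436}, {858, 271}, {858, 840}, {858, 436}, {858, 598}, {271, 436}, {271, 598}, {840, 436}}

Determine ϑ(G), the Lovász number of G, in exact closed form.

7

Vertex 148 has 15 neighbors: 501, 999, 484, 366, 607, 591, 580, 117, 146, 351, 170, 458, 858, 436, 598.
N(873) = {250, 501, 833, 484, 366, 607, 591, 580, 117, 760, 170, 458, 858, 271, 840}, |N(873)| = 15.
N(117) = {250, 497, 523, 484, 366, 148, 495, 341, 591, 873, 760, 351, 840, 436, 598}, |N(117)| = 15.
N(484) = {497, 523, 833, 999, 148, 727, 580, 117, 146, 873, 438, 458, 271, 840, 598}, |N(484)| = 15.
28-vertex 15-regular graph: this is K(8,2), the Kneser graph.
spec(A) ≈ [15.0, 1.0, -5.0] (distinct, 3 d.p.).
λ_max=15, λ_min=-5; ϑ = −28·λ_min/(λ_max−λ_min) = 7.
= 7.000000… (decimal).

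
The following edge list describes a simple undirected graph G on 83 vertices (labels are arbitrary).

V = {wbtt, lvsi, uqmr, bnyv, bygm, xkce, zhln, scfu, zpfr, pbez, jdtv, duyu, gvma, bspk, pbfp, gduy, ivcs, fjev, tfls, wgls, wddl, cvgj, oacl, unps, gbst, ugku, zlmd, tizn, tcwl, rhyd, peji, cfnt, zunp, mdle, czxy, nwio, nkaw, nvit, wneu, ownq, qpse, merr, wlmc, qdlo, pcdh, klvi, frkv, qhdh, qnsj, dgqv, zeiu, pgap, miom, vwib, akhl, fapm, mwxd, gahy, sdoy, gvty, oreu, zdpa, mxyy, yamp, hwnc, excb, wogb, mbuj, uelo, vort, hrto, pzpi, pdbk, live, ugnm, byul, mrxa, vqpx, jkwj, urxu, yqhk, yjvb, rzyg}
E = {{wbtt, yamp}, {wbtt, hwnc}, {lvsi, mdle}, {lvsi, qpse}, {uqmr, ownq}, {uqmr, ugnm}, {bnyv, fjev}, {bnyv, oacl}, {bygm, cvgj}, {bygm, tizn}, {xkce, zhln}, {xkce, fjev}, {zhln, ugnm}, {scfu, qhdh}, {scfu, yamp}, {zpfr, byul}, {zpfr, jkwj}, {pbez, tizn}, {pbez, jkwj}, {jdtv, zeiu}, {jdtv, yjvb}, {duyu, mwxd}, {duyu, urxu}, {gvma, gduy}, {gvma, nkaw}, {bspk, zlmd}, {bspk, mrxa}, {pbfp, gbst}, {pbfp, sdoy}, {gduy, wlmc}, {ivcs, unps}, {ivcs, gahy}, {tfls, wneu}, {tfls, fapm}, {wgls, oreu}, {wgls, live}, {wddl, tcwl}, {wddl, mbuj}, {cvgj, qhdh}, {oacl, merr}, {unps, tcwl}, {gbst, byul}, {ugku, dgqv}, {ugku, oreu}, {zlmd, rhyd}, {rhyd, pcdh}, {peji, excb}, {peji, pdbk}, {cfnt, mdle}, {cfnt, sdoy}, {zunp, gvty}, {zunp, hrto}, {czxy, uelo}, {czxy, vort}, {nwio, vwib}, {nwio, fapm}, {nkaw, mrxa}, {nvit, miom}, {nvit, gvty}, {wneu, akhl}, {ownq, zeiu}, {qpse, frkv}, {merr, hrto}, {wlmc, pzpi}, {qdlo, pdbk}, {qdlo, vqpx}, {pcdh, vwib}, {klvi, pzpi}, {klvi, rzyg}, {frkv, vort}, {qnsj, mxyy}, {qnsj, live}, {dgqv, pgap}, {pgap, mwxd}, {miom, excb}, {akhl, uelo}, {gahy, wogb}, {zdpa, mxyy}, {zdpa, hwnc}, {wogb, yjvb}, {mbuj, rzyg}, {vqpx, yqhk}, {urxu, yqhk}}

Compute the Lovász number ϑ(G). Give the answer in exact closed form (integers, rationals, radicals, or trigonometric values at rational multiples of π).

N(rzyg) = {klvi, mbuj}, |N(rzyg)| = 2.
deg(klvi) = 2; N(klvi) = {pzpi, rzyg}.
Vertex nkaw has 2 neighbors: gvma, mrxa.
Vertex jdtv has 2 neighbors: zeiu, yjvb.
Every vertex has degree 2 (N=83); connected 2-regular on 83 ⇒ C_{83}.
The 42 distinct eigenvalues: [2.0, 1.994272, 1.977121, 1.948645, 1.909008, 1.858436, 1.797219, 1.725708, 1.644312, 1.553498, 1.453785, 1.345745, 1.229997, 1.107203, 0.978068, 0.84333, 0.703762, 0.560163, 0.413355, 0.264179, 0.113491, -0.037848, -0.18897, -0.33901, -0.487108, -0.632415, -0.774101, -0.911352, -1.043383, -1.169438, -1.288794, -1.400768, -1.504719, -1.600051, -1.686218, -1.762726, -1.829138, -1.885072, -1.930209, -1.96429, -1.98712, -1.998568].
ϑ = −N·λ_min/(λ_max−λ_min) = −83·(-2*cos(pi/83))/(2−(-2*cos(pi/83))) = 83*cos(pi/83)/(cos(pi/83) + 1).
= 41.4851… (decimal).
α=41, χ(Ḡ)=42; ϑ=83*cos(pi/83)/(cos(pi/83) + 1) lies between (both strict).

83*cos(pi/83)/(cos(pi/83) + 1)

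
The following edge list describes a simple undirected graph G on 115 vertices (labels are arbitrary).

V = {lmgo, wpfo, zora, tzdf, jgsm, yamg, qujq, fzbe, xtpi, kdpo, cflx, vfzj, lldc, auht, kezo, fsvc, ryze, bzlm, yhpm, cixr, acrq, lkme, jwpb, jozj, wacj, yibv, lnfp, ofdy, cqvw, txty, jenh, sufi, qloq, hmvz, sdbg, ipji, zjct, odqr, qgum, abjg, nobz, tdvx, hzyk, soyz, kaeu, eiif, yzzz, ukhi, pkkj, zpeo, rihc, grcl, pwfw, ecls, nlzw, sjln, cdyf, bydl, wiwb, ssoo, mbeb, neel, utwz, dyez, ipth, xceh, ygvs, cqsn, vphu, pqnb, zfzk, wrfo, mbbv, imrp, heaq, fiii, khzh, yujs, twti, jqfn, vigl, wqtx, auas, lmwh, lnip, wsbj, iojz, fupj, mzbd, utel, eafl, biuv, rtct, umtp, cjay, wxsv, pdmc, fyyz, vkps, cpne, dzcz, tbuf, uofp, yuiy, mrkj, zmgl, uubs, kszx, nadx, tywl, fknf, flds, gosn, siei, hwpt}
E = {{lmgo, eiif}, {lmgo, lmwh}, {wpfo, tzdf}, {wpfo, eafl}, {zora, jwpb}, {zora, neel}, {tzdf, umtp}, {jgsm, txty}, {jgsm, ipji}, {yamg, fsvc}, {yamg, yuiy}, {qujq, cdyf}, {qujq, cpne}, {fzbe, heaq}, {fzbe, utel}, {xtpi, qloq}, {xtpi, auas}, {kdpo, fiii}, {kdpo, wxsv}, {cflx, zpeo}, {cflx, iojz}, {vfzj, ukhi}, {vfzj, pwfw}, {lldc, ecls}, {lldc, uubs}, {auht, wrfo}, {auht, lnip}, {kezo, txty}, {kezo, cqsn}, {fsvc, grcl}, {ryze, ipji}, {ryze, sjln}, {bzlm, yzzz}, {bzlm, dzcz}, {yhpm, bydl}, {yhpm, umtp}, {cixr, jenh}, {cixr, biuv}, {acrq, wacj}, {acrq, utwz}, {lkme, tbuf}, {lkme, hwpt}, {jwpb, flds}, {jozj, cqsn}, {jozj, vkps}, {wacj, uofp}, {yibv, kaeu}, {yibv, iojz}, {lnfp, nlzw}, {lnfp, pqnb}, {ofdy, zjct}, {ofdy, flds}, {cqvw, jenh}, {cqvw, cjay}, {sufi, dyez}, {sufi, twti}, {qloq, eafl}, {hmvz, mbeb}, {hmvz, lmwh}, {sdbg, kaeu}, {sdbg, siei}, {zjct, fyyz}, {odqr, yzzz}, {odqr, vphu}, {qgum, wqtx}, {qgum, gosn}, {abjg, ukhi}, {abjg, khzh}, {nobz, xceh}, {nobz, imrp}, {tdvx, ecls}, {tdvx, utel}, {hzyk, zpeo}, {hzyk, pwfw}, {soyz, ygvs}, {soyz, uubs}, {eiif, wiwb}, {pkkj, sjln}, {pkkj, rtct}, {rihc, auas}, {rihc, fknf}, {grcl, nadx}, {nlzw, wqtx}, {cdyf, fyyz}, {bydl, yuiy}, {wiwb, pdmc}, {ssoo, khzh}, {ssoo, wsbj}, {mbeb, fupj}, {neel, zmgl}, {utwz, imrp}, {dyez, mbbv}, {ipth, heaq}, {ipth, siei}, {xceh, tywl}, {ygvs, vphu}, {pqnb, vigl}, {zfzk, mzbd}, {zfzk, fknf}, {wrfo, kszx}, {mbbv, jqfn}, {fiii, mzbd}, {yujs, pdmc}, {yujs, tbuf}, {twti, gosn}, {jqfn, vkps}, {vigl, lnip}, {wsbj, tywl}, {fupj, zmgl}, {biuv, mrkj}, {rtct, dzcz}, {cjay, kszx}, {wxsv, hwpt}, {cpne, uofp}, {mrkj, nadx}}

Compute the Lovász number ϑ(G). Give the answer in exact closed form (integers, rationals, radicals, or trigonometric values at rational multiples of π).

115*cos(pi/115)/(cos(pi/115) + 1)

Vertex cflx has 2 neighbors: zpeo, iojz.
Vertex bydl has 2 neighbors: yhpm, yuiy.
N(zmgl) = {neel, fupj}, |N(zmgl)| = 2.
deg(txty) = 2; N(txty) = {jgsm, kezo}.
115-vertex 2-regular graph: this is C_{115}, the 115-cycle.
spec(A) ≈ [2.0, 1.997, 1.9881, 1.9732, 1.9524, 1.9258, 1.8935, 1.8555, 1.812, 1.763, 1.7088, 1.6495, 1.5853, 1.5164, 1.4429, 1.3651, 1.2832, 1.1976, 1.1083, 1.0157, 0.9201, 0.8218, 0.721, 0.618, 0.5132, 0.4069, 0.2994, 0.1909, 0.0819, -0.0273, -0.1365, -0.2452, -0.3533, -0.4602, -0.5658, -0.6698, -0.7717, -0.8713, -0.9683, -1.0624, -1.1534, -1.2409, -1.3247, -1.4045, -1.4802, -1.5514, -1.618, -1.6798, -1.7366, -1.7882, -1.8344, -1.8752, -1.9104, -1.9399, -1.9635, -1.9814, -1.9933, -1.9993] (distinct, 4 d.p.).
With N=115: ϑ(G) = 115·(-(-1)*2*cos(pi/115))/(2−(-2*cos(pi/115))) = 115*cos(pi/115)/(cos(pi/115) + 1).
ϑ(G) ≈ 57.48927.
α=57, χ(Ḡ)=58; ϑ=115*cos(pi/115)/(cos(pi/115) + 1) lies between (both strict).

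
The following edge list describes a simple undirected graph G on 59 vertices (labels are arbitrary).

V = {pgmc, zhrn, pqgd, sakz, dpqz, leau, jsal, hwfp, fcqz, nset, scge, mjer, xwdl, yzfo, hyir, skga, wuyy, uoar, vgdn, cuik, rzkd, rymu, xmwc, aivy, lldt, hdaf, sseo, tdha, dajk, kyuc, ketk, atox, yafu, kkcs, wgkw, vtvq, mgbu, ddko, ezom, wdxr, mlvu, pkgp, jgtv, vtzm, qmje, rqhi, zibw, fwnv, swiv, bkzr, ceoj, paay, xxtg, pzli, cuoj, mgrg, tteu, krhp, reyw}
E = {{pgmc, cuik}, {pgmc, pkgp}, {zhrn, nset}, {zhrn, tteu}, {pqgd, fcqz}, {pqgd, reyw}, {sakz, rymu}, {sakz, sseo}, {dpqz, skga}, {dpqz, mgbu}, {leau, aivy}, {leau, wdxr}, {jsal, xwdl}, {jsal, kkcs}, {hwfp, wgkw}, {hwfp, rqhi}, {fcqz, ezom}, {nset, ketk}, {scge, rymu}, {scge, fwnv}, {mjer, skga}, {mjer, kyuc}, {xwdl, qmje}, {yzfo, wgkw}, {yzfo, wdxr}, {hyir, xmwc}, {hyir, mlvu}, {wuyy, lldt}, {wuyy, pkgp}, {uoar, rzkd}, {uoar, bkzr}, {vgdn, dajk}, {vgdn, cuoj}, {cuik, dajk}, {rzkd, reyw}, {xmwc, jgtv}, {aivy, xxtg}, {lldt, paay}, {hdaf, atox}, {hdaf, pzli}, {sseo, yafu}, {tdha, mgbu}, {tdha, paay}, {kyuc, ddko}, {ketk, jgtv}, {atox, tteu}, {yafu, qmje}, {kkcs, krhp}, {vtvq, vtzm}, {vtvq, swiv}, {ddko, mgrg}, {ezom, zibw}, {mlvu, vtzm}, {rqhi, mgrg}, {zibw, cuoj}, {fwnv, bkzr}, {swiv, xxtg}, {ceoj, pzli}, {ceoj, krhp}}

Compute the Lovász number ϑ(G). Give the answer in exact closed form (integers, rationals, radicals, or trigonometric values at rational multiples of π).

deg(fwnv) = 2; N(fwnv) = {scge, bkzr}.
deg(krhp) = 2; N(krhp) = {kkcs, ceoj}.
Vertex xmwc has 2 neighbors: hyir, jgtv.
N(zibw) = {ezom, cuoj}, |N(zibw)| = 2.
Regular of degree 2 on 59 vertices: a single 59-cycle (edge-transitive).
Distinct eigenvalues (to 4 d.p.): [2.0, 1.9887, 1.9548, 1.8988, 1.8213, 1.7231, 1.6054, 1.4695, 1.317, 1.1496, 0.9691, 0.7776, 0.5774, 0.3706, 0.1596, -0.0532, -0.2655, -0.4747, -0.6785, -0.8746, -1.0608, -1.235, -1.3953, -1.5397, -1.6666, -1.7747, -1.8627, -1.9295, -1.9745, -1.9972].
ϑ = −N·λ_min/(λ_max−λ_min) = −59·(-2*cos(pi/59))/(2−(-2*cos(pi/59))) = 59*cos(pi/59)/(cos(pi/59) + 1).
≈ 29.479079936 (to 9 d.p.).
α=29, χ(Ḡ)=30; ϑ=59*cos(pi/59)/(cos(pi/59) + 1) lies between (both strict).

59*cos(pi/59)/(cos(pi/59) + 1)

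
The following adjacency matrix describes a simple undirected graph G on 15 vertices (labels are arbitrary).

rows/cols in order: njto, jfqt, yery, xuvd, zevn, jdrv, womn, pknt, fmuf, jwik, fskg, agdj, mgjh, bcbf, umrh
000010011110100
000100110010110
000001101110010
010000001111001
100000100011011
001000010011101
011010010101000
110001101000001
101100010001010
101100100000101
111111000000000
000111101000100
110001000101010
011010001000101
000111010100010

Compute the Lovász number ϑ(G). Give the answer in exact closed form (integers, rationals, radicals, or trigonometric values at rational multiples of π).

Vertex jfqt has 6 neighbors: xuvd, womn, pknt, fskg, mgjh, bcbf.
N(yery) = {jdrv, womn, fmuf, jwik, fskg, bcbf}, |N(yery)| = 6.
N(xuvd) = {jfqt, fmuf, jwik, fskg, agdj, umrh}, |N(xuvd)| = 6.
deg(pknt) = 6; N(pknt) = {njto, jfqt, jdrv, womn, fmuf, umrh}.
deg(v) = 6 for all v (|V|=15); this is K(6,2), the Kneser graph.
A has 3 distinct eigenvalues ≈ [6.0, 1.0, -3.0].
−15·(-3) / ((6)−(-3)) = 5 = ϑ(G).
≈ 5.000000000 (to 9 d.p.).

5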